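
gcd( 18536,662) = 662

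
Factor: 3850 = 2^1  *  5^2*7^1  *11^1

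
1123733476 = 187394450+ 936339026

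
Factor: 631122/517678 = 3^1*7^(-1)*103^(-1 )*293^1=879/721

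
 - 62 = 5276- 5338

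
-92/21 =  -5 + 13/21 = -4.38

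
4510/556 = 2255/278 = 8.11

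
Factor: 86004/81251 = 2^2*3^2*31^( -1)*2389^1*2621^( - 1 )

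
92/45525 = 92/45525 = 0.00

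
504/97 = 5 + 19/97 = 5.20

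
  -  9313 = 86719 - 96032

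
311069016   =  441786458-130717442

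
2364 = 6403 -4039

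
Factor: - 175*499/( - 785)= 17465/157 = 5^1*7^1*157^(-1 )*499^1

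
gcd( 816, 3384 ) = 24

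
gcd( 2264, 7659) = 1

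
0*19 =0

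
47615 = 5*9523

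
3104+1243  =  4347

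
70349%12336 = 8669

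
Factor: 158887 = 59^1*2693^1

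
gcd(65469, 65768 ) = 1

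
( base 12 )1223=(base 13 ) c12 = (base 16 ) 7FB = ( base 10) 2043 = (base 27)2li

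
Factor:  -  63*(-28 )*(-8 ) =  - 2^5* 3^2*7^2 = - 14112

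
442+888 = 1330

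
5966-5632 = 334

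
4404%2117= 170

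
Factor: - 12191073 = - 3^1*73^1*  55667^1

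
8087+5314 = 13401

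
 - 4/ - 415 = 4/415 = 0.01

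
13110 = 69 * 190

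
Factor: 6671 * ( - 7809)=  - 52093839 = - 3^1*7^1*19^1 * 137^1*953^1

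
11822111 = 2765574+9056537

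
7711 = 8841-1130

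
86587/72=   1202 + 43/72  =  1202.60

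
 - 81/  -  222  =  27/74 = 0.36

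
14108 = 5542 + 8566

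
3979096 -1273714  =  2705382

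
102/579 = 34/193 =0.18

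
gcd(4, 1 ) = 1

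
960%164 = 140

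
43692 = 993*44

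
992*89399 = 88683808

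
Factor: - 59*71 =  - 4189 = - 59^1*71^1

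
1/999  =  1/999= 0.00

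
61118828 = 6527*9364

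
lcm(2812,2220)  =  42180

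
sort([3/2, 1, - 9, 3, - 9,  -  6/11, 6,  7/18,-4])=[-9,-9,  -  4,-6/11, 7/18,1,  3/2, 3, 6]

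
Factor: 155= 5^1*31^1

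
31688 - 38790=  - 7102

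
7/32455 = 7/32455 = 0.00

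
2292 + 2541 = 4833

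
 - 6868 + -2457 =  - 9325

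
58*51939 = 3012462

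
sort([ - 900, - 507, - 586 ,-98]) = [  -  900, - 586, - 507  ,-98 ] 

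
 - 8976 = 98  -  9074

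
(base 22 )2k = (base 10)64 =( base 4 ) 1000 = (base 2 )1000000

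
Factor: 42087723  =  3^1*23^1*83^1*7349^1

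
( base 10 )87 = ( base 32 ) 2n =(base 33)2l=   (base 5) 322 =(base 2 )1010111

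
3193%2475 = 718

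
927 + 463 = 1390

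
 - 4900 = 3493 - 8393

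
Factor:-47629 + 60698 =13069 = 7^1* 1867^1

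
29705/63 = 29705/63 = 471.51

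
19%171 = 19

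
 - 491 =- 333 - 158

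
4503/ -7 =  -4503/7  =  - 643.29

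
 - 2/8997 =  - 1 + 8995/8997 = - 0.00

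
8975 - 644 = 8331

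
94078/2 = 47039= 47039.00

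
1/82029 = 1/82029 = 0.00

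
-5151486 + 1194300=  -  3957186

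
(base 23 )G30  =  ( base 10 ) 8533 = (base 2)10000101010101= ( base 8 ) 20525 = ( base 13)3b65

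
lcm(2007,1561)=14049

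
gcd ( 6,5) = 1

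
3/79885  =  3/79885 = 0.00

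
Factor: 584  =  2^3*73^1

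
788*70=55160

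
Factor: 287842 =2^1*43^1*3347^1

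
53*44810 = 2374930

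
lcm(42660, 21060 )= 1663740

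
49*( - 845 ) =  - 41405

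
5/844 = 5/844  =  0.01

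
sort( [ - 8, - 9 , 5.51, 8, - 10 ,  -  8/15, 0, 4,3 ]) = [ - 10,-9,-8, - 8/15,0,3,4, 5.51,8 ]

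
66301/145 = 66301/145= 457.25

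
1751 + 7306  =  9057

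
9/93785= 9/93785 = 0.00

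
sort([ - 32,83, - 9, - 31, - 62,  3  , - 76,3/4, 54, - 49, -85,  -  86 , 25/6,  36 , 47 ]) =[-86, - 85, - 76, - 62, - 49,-32, - 31, - 9, 3/4,3,25/6, 36,47,54, 83]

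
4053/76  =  4053/76= 53.33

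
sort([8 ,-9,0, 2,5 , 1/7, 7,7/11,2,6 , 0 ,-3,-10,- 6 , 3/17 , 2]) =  [-10, - 9, -6, - 3,0,0, 1/7,  3/17, 7/11, 2 , 2, 2,5,6, 7,8]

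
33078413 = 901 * 36713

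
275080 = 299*920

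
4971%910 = 421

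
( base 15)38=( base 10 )53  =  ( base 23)27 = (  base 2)110101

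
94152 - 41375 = 52777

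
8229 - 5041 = 3188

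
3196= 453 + 2743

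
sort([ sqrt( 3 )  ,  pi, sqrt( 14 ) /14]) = [sqrt(14) /14,  sqrt( 3), pi] 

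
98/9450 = 7/675 = 0.01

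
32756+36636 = 69392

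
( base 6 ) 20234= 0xa7e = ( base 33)2fd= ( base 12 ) 167a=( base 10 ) 2686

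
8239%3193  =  1853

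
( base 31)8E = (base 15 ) 127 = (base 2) 100000110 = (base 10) 262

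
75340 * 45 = 3390300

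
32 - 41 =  - 9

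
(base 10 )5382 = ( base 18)GB0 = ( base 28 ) 6O6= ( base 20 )d92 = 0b1010100000110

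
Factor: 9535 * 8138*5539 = 429803302370 = 2^1*5^1*13^1*29^1*191^1*313^1*1907^1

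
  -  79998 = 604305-684303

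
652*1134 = 739368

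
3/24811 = 3/24811= 0.00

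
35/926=35/926  =  0.04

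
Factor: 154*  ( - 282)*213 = - 9250164 = -  2^2*3^2*7^1*11^1*47^1*71^1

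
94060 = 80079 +13981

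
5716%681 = 268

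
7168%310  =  38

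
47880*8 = 383040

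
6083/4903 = 6083/4903 = 1.24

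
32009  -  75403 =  - 43394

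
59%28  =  3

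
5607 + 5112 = 10719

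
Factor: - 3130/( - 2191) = 10/7= 2^1*5^1*7^(  -  1 )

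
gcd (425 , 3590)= 5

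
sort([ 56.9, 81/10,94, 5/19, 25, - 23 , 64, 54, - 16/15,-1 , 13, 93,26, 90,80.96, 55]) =[ - 23, - 16/15, - 1, 5/19, 81/10, 13,25 , 26,54, 55 , 56.9, 64, 80.96, 90, 93, 94]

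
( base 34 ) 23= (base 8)107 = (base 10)71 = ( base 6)155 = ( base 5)241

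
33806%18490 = 15316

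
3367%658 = 77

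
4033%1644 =745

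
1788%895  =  893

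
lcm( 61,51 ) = 3111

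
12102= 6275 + 5827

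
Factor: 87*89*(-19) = -3^1*19^1*29^1 *89^1 = - 147117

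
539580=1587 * 340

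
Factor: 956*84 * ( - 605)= -2^4 *3^1*5^1 * 7^1 * 11^2*239^1 = - 48583920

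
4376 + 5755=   10131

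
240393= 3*80131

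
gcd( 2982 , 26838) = 2982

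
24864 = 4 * 6216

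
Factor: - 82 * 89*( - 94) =686012 =2^2 * 41^1* 47^1*89^1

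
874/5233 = 874/5233 = 0.17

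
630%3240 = 630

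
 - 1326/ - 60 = 221/10=22.10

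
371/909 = 371/909 = 0.41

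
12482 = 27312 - 14830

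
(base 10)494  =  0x1ee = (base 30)GE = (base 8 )756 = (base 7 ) 1304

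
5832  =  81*72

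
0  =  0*46340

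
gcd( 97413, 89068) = 1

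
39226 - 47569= - 8343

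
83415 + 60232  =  143647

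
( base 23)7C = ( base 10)173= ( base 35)4x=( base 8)255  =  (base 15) b8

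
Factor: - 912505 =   -  5^1*11^1*47^1*353^1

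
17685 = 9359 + 8326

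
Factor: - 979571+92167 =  - 2^2*7^1*41^1*773^1 = - 887404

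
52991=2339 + 50652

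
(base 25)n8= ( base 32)I7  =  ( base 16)247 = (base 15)28d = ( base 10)583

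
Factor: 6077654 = 2^1*11^1*276257^1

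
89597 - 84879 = 4718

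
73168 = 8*9146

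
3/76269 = 1/25423 = 0.00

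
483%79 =9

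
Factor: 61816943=61816943^1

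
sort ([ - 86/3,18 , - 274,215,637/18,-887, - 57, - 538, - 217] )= [-887, - 538, - 274, - 217,-57,- 86/3,18,637/18,215 ] 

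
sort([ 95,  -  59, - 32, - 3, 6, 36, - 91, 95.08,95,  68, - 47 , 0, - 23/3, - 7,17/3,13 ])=[ - 91, - 59,-47,-32, - 23/3, - 7, - 3,0, 17/3,6, 13,36, 68,95,95,  95.08]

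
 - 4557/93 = - 49 = - 49.00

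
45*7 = 315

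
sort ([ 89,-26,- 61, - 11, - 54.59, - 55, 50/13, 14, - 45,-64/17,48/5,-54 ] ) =[-61,- 55, - 54.59,-54, - 45,-26, - 11,-64/17, 50/13,48/5, 14, 89]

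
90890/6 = 15148 + 1/3 = 15148.33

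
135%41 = 12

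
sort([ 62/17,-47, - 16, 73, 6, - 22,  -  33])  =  [ - 47, - 33 , - 22, - 16,62/17,6,73]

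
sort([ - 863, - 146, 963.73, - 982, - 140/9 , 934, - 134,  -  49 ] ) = [-982, - 863, - 146, - 134, - 49, - 140/9, 934, 963.73]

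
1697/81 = 20+ 77/81 = 20.95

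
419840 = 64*6560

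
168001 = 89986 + 78015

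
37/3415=37/3415 = 0.01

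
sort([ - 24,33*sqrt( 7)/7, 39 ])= [-24,33*sqrt(7)/7,  39 ]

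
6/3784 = 3/1892 = 0.00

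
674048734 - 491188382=182860352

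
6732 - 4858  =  1874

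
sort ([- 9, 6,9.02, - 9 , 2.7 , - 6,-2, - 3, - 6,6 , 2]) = [ - 9,-9,-6 ,-6,-3, - 2, 2,2.7,6,6,9.02 ]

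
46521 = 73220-26699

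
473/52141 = 473/52141= 0.01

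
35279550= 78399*450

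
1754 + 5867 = 7621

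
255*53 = 13515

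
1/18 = 1/18 = 0.06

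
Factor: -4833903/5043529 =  - 3^1 *47^1 * 113^( - 1)* 34283^1*44633^( - 1 )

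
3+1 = 4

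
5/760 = 1/152 = 0.01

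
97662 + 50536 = 148198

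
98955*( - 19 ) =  - 1880145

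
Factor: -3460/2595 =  - 4/3 = - 2^2*3^( - 1)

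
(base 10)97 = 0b1100001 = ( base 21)4d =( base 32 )31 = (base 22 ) 49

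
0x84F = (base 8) 4117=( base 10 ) 2127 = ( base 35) 1pr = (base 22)48F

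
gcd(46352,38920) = 8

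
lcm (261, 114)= 9918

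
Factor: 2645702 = 2^1*1322851^1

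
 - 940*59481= - 55912140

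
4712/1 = 4712 = 4712.00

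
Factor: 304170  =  2^1*3^1*5^1*10139^1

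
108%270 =108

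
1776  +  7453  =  9229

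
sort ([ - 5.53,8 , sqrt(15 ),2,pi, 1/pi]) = [ - 5.53,1/pi, 2,pi, sqrt(15 ), 8]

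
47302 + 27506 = 74808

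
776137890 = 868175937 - 92038047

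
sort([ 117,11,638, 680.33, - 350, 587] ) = [ - 350,11,117,587, 638,680.33]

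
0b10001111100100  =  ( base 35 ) 7hi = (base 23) H8B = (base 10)9188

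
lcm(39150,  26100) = 78300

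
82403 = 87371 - 4968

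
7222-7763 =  - 541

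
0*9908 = 0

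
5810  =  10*581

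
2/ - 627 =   -  2/627 = - 0.00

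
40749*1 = 40749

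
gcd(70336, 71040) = 64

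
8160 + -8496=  - 336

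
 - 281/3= - 281/3= -  93.67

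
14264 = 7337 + 6927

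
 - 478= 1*( - 478 ) 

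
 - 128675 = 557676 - 686351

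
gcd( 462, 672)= 42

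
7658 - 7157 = 501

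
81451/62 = 81451/62 = 1313.73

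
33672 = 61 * 552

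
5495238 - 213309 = 5281929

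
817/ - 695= - 817/695 = - 1.18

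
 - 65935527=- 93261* 707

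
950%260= 170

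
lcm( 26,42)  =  546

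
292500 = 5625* 52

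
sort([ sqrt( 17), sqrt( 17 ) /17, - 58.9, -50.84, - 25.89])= [ - 58.9,-50.84, - 25.89,sqrt( 17 )/17,sqrt( 17 ) ] 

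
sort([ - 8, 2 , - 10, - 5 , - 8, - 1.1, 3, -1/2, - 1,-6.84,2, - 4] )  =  [ - 10, - 8, - 8, - 6.84 ,  -  5, - 4,-1.1, - 1 , -1/2,  2,2,3]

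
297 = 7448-7151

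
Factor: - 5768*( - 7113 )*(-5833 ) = - 239315064072 = - 2^3*3^1*7^1*19^1* 103^1*307^1*2371^1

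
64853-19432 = 45421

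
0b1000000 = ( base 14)48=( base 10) 64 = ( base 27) 2A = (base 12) 54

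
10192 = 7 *1456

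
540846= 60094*9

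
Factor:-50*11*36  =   - 2^3*3^2*5^2 * 11^1=- 19800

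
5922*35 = 207270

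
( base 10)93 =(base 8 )135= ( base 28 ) 39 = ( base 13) 72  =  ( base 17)58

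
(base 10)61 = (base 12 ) 51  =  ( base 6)141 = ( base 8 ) 75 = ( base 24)2d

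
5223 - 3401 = 1822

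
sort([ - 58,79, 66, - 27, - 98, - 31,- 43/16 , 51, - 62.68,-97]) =[ - 98,-97, - 62.68,-58, - 31, - 27, - 43/16, 51, 66 , 79 ] 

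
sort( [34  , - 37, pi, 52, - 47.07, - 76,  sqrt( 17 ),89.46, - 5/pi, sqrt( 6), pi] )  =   [ - 76, - 47.07, - 37, - 5/pi , sqrt( 6 ), pi,pi, sqrt(17 ), 34,52,89.46] 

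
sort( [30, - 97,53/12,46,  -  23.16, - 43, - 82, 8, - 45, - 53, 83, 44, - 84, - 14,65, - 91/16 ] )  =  [ - 97, - 84, - 82, - 53,  -  45 , - 43,  -  23.16, - 14, - 91/16,53/12,8,  30,44,46, 65,83]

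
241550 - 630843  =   - 389293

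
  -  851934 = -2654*321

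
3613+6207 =9820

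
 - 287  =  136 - 423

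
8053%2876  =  2301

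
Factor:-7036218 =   -  2^1*3^2 * 7^1*55843^1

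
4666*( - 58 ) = -270628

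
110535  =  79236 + 31299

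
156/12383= 156/12383 =0.01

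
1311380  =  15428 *85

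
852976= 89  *9584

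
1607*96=154272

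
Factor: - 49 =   -  7^2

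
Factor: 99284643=3^3*3677209^1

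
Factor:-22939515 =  - 3^2*5^1*509767^1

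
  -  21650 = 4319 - 25969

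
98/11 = 98/11 = 8.91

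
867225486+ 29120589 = 896346075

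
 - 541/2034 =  - 1 + 1493/2034  =  -  0.27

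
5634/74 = 76 + 5/37 = 76.14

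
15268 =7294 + 7974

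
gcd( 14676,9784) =4892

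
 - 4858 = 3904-8762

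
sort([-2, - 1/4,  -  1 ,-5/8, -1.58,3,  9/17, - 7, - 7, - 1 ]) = [ - 7,- 7, - 2,  -  1.58, -1, - 1, - 5/8,-1/4, 9/17, 3]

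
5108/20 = 1277/5 = 255.40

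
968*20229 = 19581672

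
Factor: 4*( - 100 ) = -2^4*5^2= - 400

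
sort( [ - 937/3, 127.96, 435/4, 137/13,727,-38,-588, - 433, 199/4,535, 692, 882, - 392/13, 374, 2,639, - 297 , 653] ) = [ - 588, -433, - 937/3, - 297, - 38, -392/13, 2, 137/13 , 199/4, 435/4, 127.96,374,535,639, 653,692, 727, 882]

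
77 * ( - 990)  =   - 76230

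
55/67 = 55/67 = 0.82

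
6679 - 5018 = 1661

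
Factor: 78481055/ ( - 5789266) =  - 2^( - 1)*5^1* 7^(-1)*61^( - 1)*6779^( - 1)* 15696211^1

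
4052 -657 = 3395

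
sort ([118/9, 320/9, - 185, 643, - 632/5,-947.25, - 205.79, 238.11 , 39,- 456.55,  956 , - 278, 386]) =[ - 947.25,  -  456.55, - 278, - 205.79, - 185, - 632/5,118/9,320/9,39, 238.11  ,  386,643,956 ]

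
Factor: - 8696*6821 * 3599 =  - 213476182184 =- 2^3*19^1*59^1*61^1*359^1*1087^1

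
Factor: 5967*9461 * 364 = 20549178468 = 2^2*3^3*7^1*13^2*17^1*9461^1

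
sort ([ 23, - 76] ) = [ - 76, 23]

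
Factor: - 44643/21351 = - 11^( - 1)*23^1  =  - 23/11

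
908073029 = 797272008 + 110801021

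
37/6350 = 37/6350 = 0.01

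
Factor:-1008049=-7^1*17^1*43^1*197^1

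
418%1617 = 418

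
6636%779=404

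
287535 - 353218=  -  65683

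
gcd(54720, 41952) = 1824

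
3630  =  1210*3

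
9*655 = 5895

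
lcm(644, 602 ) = 27692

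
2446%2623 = 2446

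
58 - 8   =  50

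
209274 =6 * 34879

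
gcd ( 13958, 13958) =13958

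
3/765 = 1/255= 0.00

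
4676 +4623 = 9299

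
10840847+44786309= 55627156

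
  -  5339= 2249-7588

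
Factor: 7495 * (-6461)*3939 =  - 3^1*5^1*7^1*13^2*71^1 * 101^1  *1499^1=- 190746843105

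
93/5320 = 93/5320 =0.02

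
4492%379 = 323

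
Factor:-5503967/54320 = -2^( - 4)*5^ (-1)*97^( - 1)*709^1*1109^1=- 786281/7760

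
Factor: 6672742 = 2^1*431^1 * 7741^1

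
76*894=67944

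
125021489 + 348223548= 473245037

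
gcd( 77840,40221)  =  1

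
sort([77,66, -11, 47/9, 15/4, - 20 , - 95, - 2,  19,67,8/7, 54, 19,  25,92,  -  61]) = [- 95,-61, - 20, - 11,  -  2,  8/7, 15/4, 47/9,  19 , 19, 25,54, 66, 67 , 77,92 ] 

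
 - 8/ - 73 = 8/73=0.11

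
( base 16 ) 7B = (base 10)123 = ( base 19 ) 69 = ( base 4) 1323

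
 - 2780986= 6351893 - 9132879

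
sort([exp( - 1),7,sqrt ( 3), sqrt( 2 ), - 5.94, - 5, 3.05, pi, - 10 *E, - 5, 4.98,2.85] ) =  [ - 10*E, - 5.94, - 5, - 5, exp(-1),  sqrt( 2),  sqrt(3), 2.85, 3.05, pi,4.98,7] 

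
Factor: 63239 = 11^1*5749^1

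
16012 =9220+6792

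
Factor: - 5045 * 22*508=- 2^3*5^1*11^1*127^1*1009^1=-  56382920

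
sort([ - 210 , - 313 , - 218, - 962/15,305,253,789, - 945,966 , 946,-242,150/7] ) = [ - 945, - 313,  -  242,-218 ,-210,-962/15,150/7, 253,305, 789,946,966]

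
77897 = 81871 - 3974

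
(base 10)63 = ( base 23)2H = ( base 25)2d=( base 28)27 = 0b111111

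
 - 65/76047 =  -1 + 75982/76047=- 0.00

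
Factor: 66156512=2^5*577^1*3583^1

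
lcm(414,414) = 414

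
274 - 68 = 206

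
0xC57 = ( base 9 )4300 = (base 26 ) 4hd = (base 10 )3159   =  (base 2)110001010111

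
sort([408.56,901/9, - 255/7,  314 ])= [ - 255/7, 901/9, 314,  408.56 ]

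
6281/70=89+ 51/70 = 89.73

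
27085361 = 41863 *647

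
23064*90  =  2075760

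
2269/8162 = 2269/8162= 0.28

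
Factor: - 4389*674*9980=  - 29522696280=- 2^3 *3^1*5^1*7^1*11^1*19^1*337^1*499^1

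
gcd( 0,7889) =7889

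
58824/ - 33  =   - 1783 + 5/11 = -1782.55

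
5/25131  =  5/25131=0.00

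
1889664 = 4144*456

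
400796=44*9109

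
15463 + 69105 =84568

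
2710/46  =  1355/23=58.91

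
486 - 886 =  - 400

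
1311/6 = 218+1/2 = 218.50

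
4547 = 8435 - 3888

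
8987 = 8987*1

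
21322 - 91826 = -70504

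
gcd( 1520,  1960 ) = 40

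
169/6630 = 13/510 = 0.03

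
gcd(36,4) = 4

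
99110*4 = 396440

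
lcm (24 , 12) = 24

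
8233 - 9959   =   - 1726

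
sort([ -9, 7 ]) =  [  -  9, 7 ]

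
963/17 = 56 + 11/17 = 56.65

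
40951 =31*1321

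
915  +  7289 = 8204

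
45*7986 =359370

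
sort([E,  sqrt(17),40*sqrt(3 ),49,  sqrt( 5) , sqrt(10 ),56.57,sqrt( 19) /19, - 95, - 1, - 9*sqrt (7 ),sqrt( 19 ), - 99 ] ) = [ - 99, - 95, - 9*sqrt( 7), - 1,sqrt( 19)/19,sqrt( 5),E,sqrt(10 ),sqrt ( 17),sqrt( 19 ),49,56.57,40 * sqrt ( 3)]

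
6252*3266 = 20419032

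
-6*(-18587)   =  111522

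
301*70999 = 21370699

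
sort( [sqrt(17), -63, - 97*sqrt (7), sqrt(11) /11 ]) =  [ - 97*sqrt ( 7 ), - 63, sqrt(11) /11,sqrt(17 ) ] 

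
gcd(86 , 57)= 1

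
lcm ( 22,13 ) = 286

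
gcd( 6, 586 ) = 2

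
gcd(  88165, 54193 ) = 1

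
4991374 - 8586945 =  - 3595571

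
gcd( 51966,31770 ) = 18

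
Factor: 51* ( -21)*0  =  0 = 0^1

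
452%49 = 11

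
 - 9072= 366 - 9438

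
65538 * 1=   65538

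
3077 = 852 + 2225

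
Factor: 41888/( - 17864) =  - 68/29 = -  2^2*17^1*29^( - 1) 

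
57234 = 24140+33094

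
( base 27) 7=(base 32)7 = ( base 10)7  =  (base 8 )7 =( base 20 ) 7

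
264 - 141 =123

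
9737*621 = 6046677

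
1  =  1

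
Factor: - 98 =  - 2^1 * 7^2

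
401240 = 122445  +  278795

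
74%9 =2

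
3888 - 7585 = - 3697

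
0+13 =13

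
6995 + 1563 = 8558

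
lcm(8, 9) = 72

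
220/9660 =11/483 = 0.02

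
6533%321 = 113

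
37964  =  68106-30142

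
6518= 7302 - 784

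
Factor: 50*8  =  2^4*5^2 = 400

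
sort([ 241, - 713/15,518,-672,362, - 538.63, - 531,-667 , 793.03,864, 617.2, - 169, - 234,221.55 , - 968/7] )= [ - 672, - 667, - 538.63, - 531, - 234, - 169,- 968/7, - 713/15, 221.55,  241,362,  518,617.2,793.03,864]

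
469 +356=825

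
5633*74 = 416842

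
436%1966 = 436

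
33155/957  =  34 + 617/957 = 34.64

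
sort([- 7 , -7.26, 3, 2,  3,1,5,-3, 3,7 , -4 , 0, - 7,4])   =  [ - 7.26,-7, - 7, -4 , - 3,  0, 1, 2,3,3, 3,4,5 , 7 ]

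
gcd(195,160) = 5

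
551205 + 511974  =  1063179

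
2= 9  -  7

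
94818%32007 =30804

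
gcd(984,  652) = 4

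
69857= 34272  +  35585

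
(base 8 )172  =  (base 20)62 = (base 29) 46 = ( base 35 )3H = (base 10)122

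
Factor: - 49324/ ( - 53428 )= 11^1 * 19^( - 1)*37^( - 1)*59^1 = 649/703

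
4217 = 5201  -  984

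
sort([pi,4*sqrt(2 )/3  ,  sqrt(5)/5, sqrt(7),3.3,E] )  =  [sqrt(5 ) /5,4*sqrt( 2) /3, sqrt( 7), E,pi,3.3] 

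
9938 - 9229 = 709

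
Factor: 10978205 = 5^1*7^2*44809^1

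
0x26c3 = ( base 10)9923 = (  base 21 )11AB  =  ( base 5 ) 304143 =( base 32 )9m3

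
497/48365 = 497/48365 = 0.01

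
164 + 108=272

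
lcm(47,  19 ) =893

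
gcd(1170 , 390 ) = 390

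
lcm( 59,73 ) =4307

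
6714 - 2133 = 4581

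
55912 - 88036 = - 32124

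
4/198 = 2/99 = 0.02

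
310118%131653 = 46812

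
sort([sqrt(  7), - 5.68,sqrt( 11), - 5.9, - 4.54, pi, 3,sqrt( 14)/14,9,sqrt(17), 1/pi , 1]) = [-5.9, - 5.68,  -  4.54,sqrt( 14)/14,1/pi,1 , sqrt(7),3, pi,sqrt(11 ),  sqrt( 17),9]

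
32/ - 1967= - 1 + 1935/1967 = - 0.02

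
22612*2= 45224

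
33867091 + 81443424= 115310515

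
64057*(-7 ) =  - 448399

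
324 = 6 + 318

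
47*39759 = 1868673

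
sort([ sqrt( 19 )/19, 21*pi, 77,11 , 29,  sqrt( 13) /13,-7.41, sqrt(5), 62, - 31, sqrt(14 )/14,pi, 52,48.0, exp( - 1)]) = [ - 31,  -  7.41, sqrt( 19)/19,sqrt(14 )/14,sqrt (13 ) /13, exp( - 1),sqrt( 5), pi,11, 29, 48.0, 52, 62, 21 * pi,77]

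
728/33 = 728/33 = 22.06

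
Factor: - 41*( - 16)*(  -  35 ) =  - 2^4*5^1*7^1*41^1 = - 22960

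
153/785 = 153/785 = 0.19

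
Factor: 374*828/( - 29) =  - 309672/29 = - 2^3*3^2*11^1 *17^1*23^1*29^( - 1)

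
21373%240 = 13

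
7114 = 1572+5542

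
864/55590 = 144/9265= 0.02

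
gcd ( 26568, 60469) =1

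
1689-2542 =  - 853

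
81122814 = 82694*981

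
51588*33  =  1702404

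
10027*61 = 611647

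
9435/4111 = 2 + 1213/4111 = 2.30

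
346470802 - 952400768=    - 605929966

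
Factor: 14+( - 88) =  - 2^1*37^1 = - 74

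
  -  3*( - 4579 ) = 13737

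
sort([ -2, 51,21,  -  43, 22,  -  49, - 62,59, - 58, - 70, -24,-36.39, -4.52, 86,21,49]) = [ - 70,-62, - 58, - 49, -43 , - 36.39, - 24, - 4.52, - 2, 21,21,22,  49,51,59,86] 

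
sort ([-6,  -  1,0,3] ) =[ - 6, - 1, 0,  3] 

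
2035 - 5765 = - 3730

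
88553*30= 2656590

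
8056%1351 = 1301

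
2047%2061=2047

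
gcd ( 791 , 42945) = 7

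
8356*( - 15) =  - 125340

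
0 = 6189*0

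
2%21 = 2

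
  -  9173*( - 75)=687975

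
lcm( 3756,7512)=7512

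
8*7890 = 63120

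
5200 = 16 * 325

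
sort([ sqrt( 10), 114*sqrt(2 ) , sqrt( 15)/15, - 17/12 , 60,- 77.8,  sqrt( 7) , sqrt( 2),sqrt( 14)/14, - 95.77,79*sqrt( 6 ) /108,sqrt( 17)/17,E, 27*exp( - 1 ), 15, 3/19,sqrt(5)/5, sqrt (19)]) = [- 95.77,-77.8,-17/12, 3/19, sqrt( 17)/17, sqrt(15) /15 , sqrt( 14)/14,sqrt( 5) /5,sqrt( 2),79*sqrt( 6)/108, sqrt( 7 ),E,sqrt( 10),sqrt( 19),27*exp( - 1 ),15,60,114 * sqrt (2 ) ]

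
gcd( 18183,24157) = 29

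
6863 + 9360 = 16223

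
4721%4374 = 347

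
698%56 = 26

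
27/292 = 27/292= 0.09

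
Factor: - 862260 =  - 2^2*3^1* 5^1 * 7^1*2053^1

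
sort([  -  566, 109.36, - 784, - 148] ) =[ - 784,-566,-148, 109.36 ]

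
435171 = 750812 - 315641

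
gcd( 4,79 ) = 1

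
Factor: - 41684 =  - 2^2*17^1*613^1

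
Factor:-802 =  - 2^1  *  401^1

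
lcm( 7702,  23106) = 23106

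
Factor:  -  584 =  - 2^3*73^1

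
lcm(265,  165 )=8745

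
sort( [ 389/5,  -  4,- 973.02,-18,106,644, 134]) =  [ - 973.02,-18, - 4 , 389/5,  106,134,644] 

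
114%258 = 114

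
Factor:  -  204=-2^2*3^1*17^1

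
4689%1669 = 1351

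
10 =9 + 1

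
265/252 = 265/252 = 1.05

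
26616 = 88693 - 62077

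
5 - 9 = -4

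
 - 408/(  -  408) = 1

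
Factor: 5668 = 2^2*13^1 * 109^1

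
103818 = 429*242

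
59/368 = 59/368 = 0.16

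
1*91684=91684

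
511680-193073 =318607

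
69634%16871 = 2150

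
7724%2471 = 311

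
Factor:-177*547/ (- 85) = 96819/85=3^1*5^(  -  1)*17^( - 1 )*59^1*547^1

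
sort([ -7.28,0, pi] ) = [ - 7.28, 0, pi]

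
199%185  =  14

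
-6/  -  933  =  2/311=0.01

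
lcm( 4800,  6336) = 158400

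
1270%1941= 1270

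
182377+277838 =460215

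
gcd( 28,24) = 4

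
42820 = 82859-40039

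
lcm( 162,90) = 810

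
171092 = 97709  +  73383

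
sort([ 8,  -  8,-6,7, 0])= [-8, - 6, 0, 7, 8 ]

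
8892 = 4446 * 2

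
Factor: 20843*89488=2^4*7^1  *  17^1*19^1* 47^1 * 1097^1  =  1865198384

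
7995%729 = 705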